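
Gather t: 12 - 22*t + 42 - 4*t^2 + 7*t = -4*t^2 - 15*t + 54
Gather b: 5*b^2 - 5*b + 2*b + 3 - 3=5*b^2 - 3*b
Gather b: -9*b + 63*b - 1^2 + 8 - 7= 54*b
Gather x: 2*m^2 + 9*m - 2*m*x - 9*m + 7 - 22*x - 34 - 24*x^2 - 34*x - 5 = 2*m^2 - 24*x^2 + x*(-2*m - 56) - 32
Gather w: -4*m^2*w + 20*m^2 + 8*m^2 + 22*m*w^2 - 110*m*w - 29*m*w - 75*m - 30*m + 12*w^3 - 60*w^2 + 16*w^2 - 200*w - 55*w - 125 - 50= 28*m^2 - 105*m + 12*w^3 + w^2*(22*m - 44) + w*(-4*m^2 - 139*m - 255) - 175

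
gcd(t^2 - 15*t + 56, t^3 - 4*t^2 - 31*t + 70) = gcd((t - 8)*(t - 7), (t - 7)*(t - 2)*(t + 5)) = t - 7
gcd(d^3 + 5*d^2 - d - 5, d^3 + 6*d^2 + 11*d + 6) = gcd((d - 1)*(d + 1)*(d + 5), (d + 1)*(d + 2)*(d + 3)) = d + 1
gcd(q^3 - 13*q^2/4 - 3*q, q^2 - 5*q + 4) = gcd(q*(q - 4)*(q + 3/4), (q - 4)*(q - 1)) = q - 4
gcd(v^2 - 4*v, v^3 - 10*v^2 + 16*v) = v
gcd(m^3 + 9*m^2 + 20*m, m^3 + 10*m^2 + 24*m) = m^2 + 4*m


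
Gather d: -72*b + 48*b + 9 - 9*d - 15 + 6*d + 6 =-24*b - 3*d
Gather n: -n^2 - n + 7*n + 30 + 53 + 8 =-n^2 + 6*n + 91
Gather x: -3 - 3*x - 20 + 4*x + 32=x + 9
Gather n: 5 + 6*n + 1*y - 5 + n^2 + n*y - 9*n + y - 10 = n^2 + n*(y - 3) + 2*y - 10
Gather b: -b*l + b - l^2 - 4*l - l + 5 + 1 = b*(1 - l) - l^2 - 5*l + 6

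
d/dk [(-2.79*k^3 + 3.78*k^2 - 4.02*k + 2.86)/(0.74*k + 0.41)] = (-4.1292*k^3 - 0.634500000000001*k^2 + 3.0996*k - 3.7646)/(0.5476*k^2 + 0.6068*k + 0.1681)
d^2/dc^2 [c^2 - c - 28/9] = 2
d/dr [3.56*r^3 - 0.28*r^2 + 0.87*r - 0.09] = 10.68*r^2 - 0.56*r + 0.87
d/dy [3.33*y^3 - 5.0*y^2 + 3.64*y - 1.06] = 9.99*y^2 - 10.0*y + 3.64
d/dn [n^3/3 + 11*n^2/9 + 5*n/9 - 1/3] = n^2 + 22*n/9 + 5/9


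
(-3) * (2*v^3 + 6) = -6*v^3 - 18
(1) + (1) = 2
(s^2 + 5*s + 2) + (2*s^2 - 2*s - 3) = 3*s^2 + 3*s - 1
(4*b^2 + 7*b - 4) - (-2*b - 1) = 4*b^2 + 9*b - 3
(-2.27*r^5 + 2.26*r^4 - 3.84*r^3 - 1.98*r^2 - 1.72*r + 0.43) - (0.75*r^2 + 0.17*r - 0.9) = -2.27*r^5 + 2.26*r^4 - 3.84*r^3 - 2.73*r^2 - 1.89*r + 1.33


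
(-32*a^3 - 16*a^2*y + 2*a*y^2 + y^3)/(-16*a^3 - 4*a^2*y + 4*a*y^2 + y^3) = (-4*a + y)/(-2*a + y)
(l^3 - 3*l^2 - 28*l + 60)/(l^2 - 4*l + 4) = (l^2 - l - 30)/(l - 2)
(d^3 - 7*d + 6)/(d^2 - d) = d + 1 - 6/d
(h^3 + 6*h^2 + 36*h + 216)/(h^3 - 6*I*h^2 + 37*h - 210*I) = (h^2 + 6*h*(1 - I) - 36*I)/(h^2 - 12*I*h - 35)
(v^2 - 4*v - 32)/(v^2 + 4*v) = (v - 8)/v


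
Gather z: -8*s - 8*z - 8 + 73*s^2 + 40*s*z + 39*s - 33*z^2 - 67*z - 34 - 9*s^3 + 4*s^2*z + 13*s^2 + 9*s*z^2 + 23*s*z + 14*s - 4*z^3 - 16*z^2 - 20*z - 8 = -9*s^3 + 86*s^2 + 45*s - 4*z^3 + z^2*(9*s - 49) + z*(4*s^2 + 63*s - 95) - 50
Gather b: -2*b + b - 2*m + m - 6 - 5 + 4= -b - m - 7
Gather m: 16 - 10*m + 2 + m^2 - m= m^2 - 11*m + 18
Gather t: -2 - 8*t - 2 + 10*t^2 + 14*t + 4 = 10*t^2 + 6*t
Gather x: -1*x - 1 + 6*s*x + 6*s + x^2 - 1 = 6*s + x^2 + x*(6*s - 1) - 2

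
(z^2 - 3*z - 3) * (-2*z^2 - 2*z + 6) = -2*z^4 + 4*z^3 + 18*z^2 - 12*z - 18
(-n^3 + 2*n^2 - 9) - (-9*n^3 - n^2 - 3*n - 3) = 8*n^3 + 3*n^2 + 3*n - 6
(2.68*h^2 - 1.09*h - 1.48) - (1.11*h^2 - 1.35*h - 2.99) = 1.57*h^2 + 0.26*h + 1.51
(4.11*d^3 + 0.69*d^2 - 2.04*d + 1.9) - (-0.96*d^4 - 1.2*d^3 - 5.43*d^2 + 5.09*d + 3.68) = 0.96*d^4 + 5.31*d^3 + 6.12*d^2 - 7.13*d - 1.78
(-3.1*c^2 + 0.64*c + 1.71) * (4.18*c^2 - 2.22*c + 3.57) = -12.958*c^4 + 9.5572*c^3 - 5.34*c^2 - 1.5114*c + 6.1047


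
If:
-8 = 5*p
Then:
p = -8/5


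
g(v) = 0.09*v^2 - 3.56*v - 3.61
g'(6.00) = -2.48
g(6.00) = -21.73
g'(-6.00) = -4.64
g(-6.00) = 20.99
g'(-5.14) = -4.49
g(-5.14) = 17.07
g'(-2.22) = -3.96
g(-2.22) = 4.74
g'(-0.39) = -3.63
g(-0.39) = -2.21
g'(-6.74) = -4.77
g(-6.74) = 24.47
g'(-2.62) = -4.03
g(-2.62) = 6.33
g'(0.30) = -3.51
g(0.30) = -4.67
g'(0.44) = -3.48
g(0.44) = -5.16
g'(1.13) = -3.36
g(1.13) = -7.52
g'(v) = 0.18*v - 3.56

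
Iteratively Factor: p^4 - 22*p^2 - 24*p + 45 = (p + 3)*(p^3 - 3*p^2 - 13*p + 15) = (p - 5)*(p + 3)*(p^2 + 2*p - 3) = (p - 5)*(p + 3)^2*(p - 1)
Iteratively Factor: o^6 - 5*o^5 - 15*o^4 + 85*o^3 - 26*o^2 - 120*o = (o + 1)*(o^5 - 6*o^4 - 9*o^3 + 94*o^2 - 120*o) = (o - 5)*(o + 1)*(o^4 - o^3 - 14*o^2 + 24*o) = o*(o - 5)*(o + 1)*(o^3 - o^2 - 14*o + 24) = o*(o - 5)*(o - 3)*(o + 1)*(o^2 + 2*o - 8) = o*(o - 5)*(o - 3)*(o - 2)*(o + 1)*(o + 4)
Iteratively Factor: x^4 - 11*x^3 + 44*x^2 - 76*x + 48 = (x - 2)*(x^3 - 9*x^2 + 26*x - 24) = (x - 3)*(x - 2)*(x^2 - 6*x + 8) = (x - 4)*(x - 3)*(x - 2)*(x - 2)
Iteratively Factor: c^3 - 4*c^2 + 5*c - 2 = (c - 2)*(c^2 - 2*c + 1) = (c - 2)*(c - 1)*(c - 1)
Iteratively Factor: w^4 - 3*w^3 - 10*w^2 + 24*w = (w)*(w^3 - 3*w^2 - 10*w + 24) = w*(w + 3)*(w^2 - 6*w + 8) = w*(w - 4)*(w + 3)*(w - 2)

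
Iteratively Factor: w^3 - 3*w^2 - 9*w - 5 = (w + 1)*(w^2 - 4*w - 5) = (w - 5)*(w + 1)*(w + 1)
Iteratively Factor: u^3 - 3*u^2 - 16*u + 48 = (u + 4)*(u^2 - 7*u + 12) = (u - 3)*(u + 4)*(u - 4)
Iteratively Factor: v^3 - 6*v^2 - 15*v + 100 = (v + 4)*(v^2 - 10*v + 25) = (v - 5)*(v + 4)*(v - 5)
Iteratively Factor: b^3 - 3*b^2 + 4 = (b + 1)*(b^2 - 4*b + 4) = (b - 2)*(b + 1)*(b - 2)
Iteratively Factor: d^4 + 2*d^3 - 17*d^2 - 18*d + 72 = (d - 3)*(d^3 + 5*d^2 - 2*d - 24) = (d - 3)*(d + 4)*(d^2 + d - 6) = (d - 3)*(d + 3)*(d + 4)*(d - 2)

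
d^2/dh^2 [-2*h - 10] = 0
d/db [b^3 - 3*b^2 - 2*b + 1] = 3*b^2 - 6*b - 2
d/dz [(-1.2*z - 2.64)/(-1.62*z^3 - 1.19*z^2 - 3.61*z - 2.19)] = (1.944*z^3 + 1.428*z^2 + 4.332*z - (1.2*z + 2.64)*(4.86*z^2 + 2.38*z + 3.61) + 2.628)/(1.62*z^3 + 1.19*z^2 + 3.61*z + 2.19)^2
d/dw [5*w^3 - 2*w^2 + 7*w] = 15*w^2 - 4*w + 7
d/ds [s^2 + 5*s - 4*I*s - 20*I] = 2*s + 5 - 4*I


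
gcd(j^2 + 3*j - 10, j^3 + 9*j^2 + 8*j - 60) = j^2 + 3*j - 10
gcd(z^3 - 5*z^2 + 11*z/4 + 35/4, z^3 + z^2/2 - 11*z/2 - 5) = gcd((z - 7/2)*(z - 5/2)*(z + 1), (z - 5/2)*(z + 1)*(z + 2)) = z^2 - 3*z/2 - 5/2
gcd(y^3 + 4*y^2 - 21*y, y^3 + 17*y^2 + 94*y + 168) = y + 7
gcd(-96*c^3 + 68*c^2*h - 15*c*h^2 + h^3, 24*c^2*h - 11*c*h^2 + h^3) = 24*c^2 - 11*c*h + h^2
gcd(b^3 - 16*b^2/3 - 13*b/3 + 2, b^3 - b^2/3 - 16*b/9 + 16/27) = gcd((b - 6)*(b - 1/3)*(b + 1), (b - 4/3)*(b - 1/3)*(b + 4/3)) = b - 1/3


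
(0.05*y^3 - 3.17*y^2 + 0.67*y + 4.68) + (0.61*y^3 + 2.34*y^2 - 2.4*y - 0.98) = 0.66*y^3 - 0.83*y^2 - 1.73*y + 3.7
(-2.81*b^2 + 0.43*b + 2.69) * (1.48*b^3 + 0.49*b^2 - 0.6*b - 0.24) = -4.1588*b^5 - 0.7405*b^4 + 5.8779*b^3 + 1.7345*b^2 - 1.7172*b - 0.6456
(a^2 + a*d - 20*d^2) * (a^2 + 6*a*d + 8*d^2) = a^4 + 7*a^3*d - 6*a^2*d^2 - 112*a*d^3 - 160*d^4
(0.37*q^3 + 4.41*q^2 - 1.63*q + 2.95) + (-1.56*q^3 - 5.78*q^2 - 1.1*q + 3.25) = -1.19*q^3 - 1.37*q^2 - 2.73*q + 6.2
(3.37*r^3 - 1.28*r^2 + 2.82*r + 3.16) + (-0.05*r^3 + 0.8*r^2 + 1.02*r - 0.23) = 3.32*r^3 - 0.48*r^2 + 3.84*r + 2.93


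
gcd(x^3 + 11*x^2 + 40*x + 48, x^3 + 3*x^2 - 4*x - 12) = x + 3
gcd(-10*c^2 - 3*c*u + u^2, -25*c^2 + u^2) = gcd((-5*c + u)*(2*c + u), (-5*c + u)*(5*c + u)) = -5*c + u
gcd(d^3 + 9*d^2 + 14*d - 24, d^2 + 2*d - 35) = 1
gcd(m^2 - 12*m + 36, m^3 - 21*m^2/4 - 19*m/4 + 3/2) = m - 6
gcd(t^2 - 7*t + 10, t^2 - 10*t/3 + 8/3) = t - 2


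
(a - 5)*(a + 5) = a^2 - 25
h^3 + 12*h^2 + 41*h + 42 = (h + 2)*(h + 3)*(h + 7)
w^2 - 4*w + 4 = (w - 2)^2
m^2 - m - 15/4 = (m - 5/2)*(m + 3/2)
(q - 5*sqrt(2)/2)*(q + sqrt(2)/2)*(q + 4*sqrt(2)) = q^3 + 2*sqrt(2)*q^2 - 37*q/2 - 10*sqrt(2)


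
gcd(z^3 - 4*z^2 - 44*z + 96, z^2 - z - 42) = z + 6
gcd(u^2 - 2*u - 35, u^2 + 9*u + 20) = u + 5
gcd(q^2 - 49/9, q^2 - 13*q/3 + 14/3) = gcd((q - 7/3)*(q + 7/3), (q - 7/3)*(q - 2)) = q - 7/3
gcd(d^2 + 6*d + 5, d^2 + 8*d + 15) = d + 5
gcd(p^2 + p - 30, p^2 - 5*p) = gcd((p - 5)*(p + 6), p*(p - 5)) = p - 5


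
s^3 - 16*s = s*(s - 4)*(s + 4)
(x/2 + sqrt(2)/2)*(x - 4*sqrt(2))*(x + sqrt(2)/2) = x^3/2 - 5*sqrt(2)*x^2/4 - 11*x/2 - 2*sqrt(2)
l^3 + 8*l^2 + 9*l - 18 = (l - 1)*(l + 3)*(l + 6)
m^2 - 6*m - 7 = (m - 7)*(m + 1)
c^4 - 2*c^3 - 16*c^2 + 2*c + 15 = (c - 5)*(c - 1)*(c + 1)*(c + 3)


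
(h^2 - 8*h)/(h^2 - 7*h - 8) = h/(h + 1)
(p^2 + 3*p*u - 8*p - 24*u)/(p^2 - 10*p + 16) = (p + 3*u)/(p - 2)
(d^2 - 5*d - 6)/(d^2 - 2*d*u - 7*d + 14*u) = (d^2 - 5*d - 6)/(d^2 - 2*d*u - 7*d + 14*u)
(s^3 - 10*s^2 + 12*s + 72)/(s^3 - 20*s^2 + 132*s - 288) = (s + 2)/(s - 8)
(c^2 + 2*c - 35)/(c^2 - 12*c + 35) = (c + 7)/(c - 7)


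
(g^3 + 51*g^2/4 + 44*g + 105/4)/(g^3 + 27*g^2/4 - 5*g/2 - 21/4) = (g + 5)/(g - 1)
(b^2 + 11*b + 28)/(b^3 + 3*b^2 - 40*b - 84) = (b + 4)/(b^2 - 4*b - 12)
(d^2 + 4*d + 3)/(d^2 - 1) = (d + 3)/(d - 1)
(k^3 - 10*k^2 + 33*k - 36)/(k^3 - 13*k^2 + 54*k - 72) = (k - 3)/(k - 6)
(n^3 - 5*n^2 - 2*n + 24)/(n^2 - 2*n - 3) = (n^2 - 2*n - 8)/(n + 1)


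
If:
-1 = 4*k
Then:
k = -1/4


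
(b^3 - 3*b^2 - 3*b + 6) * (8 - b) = -b^4 + 11*b^3 - 21*b^2 - 30*b + 48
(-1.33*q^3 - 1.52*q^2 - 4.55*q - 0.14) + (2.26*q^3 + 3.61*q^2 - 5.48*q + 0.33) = 0.93*q^3 + 2.09*q^2 - 10.03*q + 0.19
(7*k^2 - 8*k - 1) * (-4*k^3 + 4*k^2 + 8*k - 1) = -28*k^5 + 60*k^4 + 28*k^3 - 75*k^2 + 1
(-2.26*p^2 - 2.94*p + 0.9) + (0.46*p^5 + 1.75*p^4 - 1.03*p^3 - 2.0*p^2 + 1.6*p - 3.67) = 0.46*p^5 + 1.75*p^4 - 1.03*p^3 - 4.26*p^2 - 1.34*p - 2.77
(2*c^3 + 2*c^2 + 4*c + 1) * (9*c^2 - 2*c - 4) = 18*c^5 + 14*c^4 + 24*c^3 - 7*c^2 - 18*c - 4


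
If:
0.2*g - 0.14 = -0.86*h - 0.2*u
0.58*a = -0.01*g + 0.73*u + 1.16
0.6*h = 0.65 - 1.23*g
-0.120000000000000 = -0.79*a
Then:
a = 0.15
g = 0.32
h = 0.43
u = -1.46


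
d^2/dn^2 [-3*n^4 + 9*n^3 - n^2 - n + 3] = -36*n^2 + 54*n - 2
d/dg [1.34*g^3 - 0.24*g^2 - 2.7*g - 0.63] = 4.02*g^2 - 0.48*g - 2.7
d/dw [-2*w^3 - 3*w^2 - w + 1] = -6*w^2 - 6*w - 1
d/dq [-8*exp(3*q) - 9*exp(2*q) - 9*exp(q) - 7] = (-24*exp(2*q) - 18*exp(q) - 9)*exp(q)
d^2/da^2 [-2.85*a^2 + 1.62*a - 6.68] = -5.70000000000000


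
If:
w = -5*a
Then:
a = -w/5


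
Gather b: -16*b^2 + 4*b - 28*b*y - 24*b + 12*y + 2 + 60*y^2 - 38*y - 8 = -16*b^2 + b*(-28*y - 20) + 60*y^2 - 26*y - 6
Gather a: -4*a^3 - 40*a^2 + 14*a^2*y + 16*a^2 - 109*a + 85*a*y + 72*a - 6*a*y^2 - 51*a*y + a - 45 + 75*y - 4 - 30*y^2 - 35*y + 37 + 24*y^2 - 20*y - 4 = -4*a^3 + a^2*(14*y - 24) + a*(-6*y^2 + 34*y - 36) - 6*y^2 + 20*y - 16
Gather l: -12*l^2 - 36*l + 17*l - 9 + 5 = -12*l^2 - 19*l - 4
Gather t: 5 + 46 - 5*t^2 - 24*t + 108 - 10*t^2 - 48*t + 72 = -15*t^2 - 72*t + 231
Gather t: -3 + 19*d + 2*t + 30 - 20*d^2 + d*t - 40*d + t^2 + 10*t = -20*d^2 - 21*d + t^2 + t*(d + 12) + 27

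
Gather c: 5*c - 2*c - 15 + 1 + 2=3*c - 12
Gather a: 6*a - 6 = 6*a - 6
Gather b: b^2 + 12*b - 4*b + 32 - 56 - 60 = b^2 + 8*b - 84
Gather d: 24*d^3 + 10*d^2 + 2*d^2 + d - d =24*d^3 + 12*d^2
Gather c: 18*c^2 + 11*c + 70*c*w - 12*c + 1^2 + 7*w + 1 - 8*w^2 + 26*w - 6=18*c^2 + c*(70*w - 1) - 8*w^2 + 33*w - 4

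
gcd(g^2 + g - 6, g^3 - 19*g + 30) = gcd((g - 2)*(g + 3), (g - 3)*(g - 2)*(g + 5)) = g - 2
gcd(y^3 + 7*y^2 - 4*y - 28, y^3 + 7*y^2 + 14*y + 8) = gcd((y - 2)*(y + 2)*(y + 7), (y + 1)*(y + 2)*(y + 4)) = y + 2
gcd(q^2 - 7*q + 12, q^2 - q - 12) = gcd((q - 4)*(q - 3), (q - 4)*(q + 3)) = q - 4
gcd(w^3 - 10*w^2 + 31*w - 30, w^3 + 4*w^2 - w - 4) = 1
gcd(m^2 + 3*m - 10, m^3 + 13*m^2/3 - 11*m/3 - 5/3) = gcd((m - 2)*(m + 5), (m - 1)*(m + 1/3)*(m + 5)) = m + 5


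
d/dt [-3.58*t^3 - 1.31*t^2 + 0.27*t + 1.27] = -10.74*t^2 - 2.62*t + 0.27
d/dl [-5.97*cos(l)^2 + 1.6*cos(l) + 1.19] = (11.94*cos(l) - 1.6)*sin(l)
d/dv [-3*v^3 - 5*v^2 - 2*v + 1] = -9*v^2 - 10*v - 2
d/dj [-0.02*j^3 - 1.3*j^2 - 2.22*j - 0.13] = -0.06*j^2 - 2.6*j - 2.22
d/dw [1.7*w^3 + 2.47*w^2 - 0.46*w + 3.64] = 5.1*w^2 + 4.94*w - 0.46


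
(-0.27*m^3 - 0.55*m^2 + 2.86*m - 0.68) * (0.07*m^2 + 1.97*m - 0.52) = -0.0189*m^5 - 0.5704*m^4 - 0.7429*m^3 + 5.8726*m^2 - 2.8268*m + 0.3536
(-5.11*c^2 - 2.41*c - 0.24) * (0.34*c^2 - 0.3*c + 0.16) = -1.7374*c^4 + 0.7136*c^3 - 0.1762*c^2 - 0.3136*c - 0.0384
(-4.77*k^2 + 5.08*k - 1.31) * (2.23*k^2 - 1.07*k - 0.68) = -10.6371*k^4 + 16.4323*k^3 - 5.1133*k^2 - 2.0527*k + 0.8908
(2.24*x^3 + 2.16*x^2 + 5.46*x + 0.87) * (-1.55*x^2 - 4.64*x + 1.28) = -3.472*x^5 - 13.7416*x^4 - 15.6182*x^3 - 23.9181*x^2 + 2.952*x + 1.1136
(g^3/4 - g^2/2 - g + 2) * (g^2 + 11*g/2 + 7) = g^5/4 + 7*g^4/8 - 2*g^3 - 7*g^2 + 4*g + 14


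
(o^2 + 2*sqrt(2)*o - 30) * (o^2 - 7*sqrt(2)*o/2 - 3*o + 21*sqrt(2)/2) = o^4 - 3*o^3 - 3*sqrt(2)*o^3/2 - 44*o^2 + 9*sqrt(2)*o^2/2 + 132*o + 105*sqrt(2)*o - 315*sqrt(2)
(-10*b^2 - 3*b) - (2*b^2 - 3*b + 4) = -12*b^2 - 4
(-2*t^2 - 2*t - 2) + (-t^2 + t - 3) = -3*t^2 - t - 5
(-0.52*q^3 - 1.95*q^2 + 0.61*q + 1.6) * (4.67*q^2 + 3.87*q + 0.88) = -2.4284*q^5 - 11.1189*q^4 - 5.1554*q^3 + 8.1167*q^2 + 6.7288*q + 1.408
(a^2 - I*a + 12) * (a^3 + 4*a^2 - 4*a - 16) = a^5 + 4*a^4 - I*a^4 + 8*a^3 - 4*I*a^3 + 32*a^2 + 4*I*a^2 - 48*a + 16*I*a - 192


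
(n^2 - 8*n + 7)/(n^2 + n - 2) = (n - 7)/(n + 2)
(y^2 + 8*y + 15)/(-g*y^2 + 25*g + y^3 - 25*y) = (y + 3)/(-g*y + 5*g + y^2 - 5*y)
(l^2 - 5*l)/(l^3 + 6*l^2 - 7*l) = (l - 5)/(l^2 + 6*l - 7)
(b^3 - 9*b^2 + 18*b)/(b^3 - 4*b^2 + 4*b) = (b^2 - 9*b + 18)/(b^2 - 4*b + 4)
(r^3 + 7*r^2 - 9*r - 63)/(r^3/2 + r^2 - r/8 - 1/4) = 8*(r^3 + 7*r^2 - 9*r - 63)/(4*r^3 + 8*r^2 - r - 2)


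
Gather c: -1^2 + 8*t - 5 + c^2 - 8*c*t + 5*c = c^2 + c*(5 - 8*t) + 8*t - 6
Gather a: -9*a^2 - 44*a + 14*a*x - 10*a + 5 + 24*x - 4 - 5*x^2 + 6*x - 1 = -9*a^2 + a*(14*x - 54) - 5*x^2 + 30*x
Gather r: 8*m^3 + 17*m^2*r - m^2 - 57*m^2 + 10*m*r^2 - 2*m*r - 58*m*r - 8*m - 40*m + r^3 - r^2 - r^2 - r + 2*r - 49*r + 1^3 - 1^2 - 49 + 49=8*m^3 - 58*m^2 - 48*m + r^3 + r^2*(10*m - 2) + r*(17*m^2 - 60*m - 48)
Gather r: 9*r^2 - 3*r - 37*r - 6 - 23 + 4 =9*r^2 - 40*r - 25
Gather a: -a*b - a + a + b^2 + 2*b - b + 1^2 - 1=-a*b + b^2 + b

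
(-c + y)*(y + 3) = -c*y - 3*c + y^2 + 3*y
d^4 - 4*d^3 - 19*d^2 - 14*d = d*(d - 7)*(d + 1)*(d + 2)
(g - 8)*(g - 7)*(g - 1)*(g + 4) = g^4 - 12*g^3 + 7*g^2 + 228*g - 224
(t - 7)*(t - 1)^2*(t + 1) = t^4 - 8*t^3 + 6*t^2 + 8*t - 7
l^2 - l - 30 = (l - 6)*(l + 5)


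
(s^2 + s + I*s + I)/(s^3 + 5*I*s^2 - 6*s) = (s^2 + s + I*s + I)/(s*(s^2 + 5*I*s - 6))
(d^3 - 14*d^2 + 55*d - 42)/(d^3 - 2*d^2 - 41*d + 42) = (d - 6)/(d + 6)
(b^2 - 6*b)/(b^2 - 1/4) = 4*b*(b - 6)/(4*b^2 - 1)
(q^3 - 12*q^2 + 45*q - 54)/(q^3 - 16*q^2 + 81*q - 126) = (q - 3)/(q - 7)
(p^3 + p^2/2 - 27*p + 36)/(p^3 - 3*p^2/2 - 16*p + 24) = (p + 6)/(p + 4)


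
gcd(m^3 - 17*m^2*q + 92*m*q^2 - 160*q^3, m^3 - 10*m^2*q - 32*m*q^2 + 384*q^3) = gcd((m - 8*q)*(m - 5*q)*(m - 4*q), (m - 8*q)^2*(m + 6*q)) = -m + 8*q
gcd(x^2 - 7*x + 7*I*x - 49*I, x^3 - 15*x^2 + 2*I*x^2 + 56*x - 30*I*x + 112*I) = x - 7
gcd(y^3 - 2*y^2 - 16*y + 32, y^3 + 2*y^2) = 1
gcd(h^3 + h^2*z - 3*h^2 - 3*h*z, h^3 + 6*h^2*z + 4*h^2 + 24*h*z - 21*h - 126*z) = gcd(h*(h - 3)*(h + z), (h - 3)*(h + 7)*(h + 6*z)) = h - 3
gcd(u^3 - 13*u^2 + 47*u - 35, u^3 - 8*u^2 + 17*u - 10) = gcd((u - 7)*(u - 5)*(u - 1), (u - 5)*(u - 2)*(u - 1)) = u^2 - 6*u + 5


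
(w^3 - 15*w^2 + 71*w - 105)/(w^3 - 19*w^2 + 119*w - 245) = (w - 3)/(w - 7)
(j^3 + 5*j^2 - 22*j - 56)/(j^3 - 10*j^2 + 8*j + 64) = (j + 7)/(j - 8)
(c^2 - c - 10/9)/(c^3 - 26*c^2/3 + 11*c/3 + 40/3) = (c + 2/3)/(c^2 - 7*c - 8)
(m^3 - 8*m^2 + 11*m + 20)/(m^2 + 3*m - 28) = (m^2 - 4*m - 5)/(m + 7)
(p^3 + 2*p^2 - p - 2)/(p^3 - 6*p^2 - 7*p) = (p^2 + p - 2)/(p*(p - 7))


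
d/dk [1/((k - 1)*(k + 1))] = -2*k/(k^4 - 2*k^2 + 1)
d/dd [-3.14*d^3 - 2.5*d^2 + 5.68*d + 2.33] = -9.42*d^2 - 5.0*d + 5.68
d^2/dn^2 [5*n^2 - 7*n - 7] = 10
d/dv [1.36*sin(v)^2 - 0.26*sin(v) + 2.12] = (2.72*sin(v) - 0.26)*cos(v)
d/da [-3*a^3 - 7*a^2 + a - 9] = -9*a^2 - 14*a + 1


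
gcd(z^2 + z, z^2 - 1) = z + 1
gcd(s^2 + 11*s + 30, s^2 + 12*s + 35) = s + 5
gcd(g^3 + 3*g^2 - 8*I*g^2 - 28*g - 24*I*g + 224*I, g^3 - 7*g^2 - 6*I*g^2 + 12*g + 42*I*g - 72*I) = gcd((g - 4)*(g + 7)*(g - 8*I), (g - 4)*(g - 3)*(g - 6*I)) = g - 4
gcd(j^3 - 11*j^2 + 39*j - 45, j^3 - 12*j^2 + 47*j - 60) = j^2 - 8*j + 15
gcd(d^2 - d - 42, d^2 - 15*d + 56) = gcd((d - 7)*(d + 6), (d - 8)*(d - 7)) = d - 7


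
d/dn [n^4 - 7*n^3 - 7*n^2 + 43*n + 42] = 4*n^3 - 21*n^2 - 14*n + 43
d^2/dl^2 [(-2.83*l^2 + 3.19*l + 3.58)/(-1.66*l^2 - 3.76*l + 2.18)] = (-52.908184*l^3 + 2.256936*l^2 - 203.3334*l - 152.532824)/(4.574296*l^6 + 31.083168*l^5 + 52.383624*l^4 - 28.482752*l^3 - 68.792952*l^2 + 53.607072*l - 10.360232)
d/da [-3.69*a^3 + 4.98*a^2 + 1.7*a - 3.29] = -11.07*a^2 + 9.96*a + 1.7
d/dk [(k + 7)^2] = 2*k + 14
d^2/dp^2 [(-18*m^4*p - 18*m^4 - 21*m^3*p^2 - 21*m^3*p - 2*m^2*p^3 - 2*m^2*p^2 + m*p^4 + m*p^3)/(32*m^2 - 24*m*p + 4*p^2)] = m*(-2208*m^6 + 48*m^5*p - 1640*m^5 + 1176*m^4*p^2 + 1020*m^4*p - 584*m^3*p^3 - 150*m^3*p^2 + 132*m^2*p^4 - 5*m^2*p^3 - 18*m*p^5 + p^6)/(2*(512*m^6 - 1152*m^5*p + 1056*m^4*p^2 - 504*m^3*p^3 + 132*m^2*p^4 - 18*m*p^5 + p^6))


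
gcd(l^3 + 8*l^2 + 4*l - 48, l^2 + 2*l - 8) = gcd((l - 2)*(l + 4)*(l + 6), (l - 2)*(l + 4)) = l^2 + 2*l - 8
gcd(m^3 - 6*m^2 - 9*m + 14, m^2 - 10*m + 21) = m - 7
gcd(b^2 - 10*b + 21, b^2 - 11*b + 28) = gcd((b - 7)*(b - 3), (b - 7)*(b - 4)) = b - 7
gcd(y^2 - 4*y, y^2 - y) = y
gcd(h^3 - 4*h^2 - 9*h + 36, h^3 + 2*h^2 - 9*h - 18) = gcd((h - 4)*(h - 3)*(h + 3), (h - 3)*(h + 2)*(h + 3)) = h^2 - 9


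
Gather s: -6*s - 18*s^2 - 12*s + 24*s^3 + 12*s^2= 24*s^3 - 6*s^2 - 18*s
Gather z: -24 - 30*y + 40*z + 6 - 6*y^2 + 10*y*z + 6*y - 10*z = -6*y^2 - 24*y + z*(10*y + 30) - 18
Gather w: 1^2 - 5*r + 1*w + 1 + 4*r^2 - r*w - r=4*r^2 - 6*r + w*(1 - r) + 2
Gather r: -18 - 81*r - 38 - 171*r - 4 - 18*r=-270*r - 60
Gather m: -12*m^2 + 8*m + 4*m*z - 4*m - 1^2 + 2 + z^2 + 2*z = -12*m^2 + m*(4*z + 4) + z^2 + 2*z + 1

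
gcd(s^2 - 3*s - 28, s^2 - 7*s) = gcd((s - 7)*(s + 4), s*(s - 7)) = s - 7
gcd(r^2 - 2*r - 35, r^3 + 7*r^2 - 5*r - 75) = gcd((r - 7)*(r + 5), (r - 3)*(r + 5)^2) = r + 5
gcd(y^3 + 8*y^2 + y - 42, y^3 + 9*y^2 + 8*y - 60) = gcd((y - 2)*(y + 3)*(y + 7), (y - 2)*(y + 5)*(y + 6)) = y - 2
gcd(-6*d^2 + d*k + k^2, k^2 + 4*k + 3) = 1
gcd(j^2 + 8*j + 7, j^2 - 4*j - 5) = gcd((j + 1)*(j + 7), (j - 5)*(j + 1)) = j + 1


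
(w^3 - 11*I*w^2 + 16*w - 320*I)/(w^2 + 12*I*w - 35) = (w^2 - 16*I*w - 64)/(w + 7*I)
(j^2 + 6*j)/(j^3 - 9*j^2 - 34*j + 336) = j/(j^2 - 15*j + 56)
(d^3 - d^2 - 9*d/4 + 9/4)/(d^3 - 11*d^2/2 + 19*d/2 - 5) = (4*d^2 - 9)/(2*(2*d^2 - 9*d + 10))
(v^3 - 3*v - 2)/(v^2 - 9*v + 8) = (v^3 - 3*v - 2)/(v^2 - 9*v + 8)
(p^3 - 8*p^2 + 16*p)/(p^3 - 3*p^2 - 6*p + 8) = p*(p - 4)/(p^2 + p - 2)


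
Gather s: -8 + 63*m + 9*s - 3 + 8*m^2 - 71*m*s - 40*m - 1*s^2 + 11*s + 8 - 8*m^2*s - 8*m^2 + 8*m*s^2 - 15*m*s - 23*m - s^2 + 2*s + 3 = s^2*(8*m - 2) + s*(-8*m^2 - 86*m + 22)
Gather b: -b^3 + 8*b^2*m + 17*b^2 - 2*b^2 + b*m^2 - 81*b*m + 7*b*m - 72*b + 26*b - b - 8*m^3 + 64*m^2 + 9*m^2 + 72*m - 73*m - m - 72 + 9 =-b^3 + b^2*(8*m + 15) + b*(m^2 - 74*m - 47) - 8*m^3 + 73*m^2 - 2*m - 63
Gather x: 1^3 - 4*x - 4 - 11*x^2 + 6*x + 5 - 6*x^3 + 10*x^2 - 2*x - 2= -6*x^3 - x^2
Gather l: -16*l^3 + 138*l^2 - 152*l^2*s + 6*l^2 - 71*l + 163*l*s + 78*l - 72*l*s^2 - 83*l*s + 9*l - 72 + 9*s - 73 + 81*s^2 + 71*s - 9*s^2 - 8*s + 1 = -16*l^3 + l^2*(144 - 152*s) + l*(-72*s^2 + 80*s + 16) + 72*s^2 + 72*s - 144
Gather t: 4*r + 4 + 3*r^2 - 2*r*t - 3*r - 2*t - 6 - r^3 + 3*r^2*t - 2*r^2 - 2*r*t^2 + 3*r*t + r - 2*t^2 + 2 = -r^3 + r^2 + 2*r + t^2*(-2*r - 2) + t*(3*r^2 + r - 2)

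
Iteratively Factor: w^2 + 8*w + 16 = (w + 4)*(w + 4)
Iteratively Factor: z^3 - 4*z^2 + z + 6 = (z - 3)*(z^2 - z - 2) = (z - 3)*(z + 1)*(z - 2)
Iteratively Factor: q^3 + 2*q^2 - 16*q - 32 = (q + 2)*(q^2 - 16) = (q - 4)*(q + 2)*(q + 4)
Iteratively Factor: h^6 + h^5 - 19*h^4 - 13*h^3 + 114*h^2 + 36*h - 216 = (h - 2)*(h^5 + 3*h^4 - 13*h^3 - 39*h^2 + 36*h + 108) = (h - 2)^2*(h^4 + 5*h^3 - 3*h^2 - 45*h - 54) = (h - 2)^2*(h + 3)*(h^3 + 2*h^2 - 9*h - 18) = (h - 2)^2*(h + 3)^2*(h^2 - h - 6) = (h - 2)^2*(h + 2)*(h + 3)^2*(h - 3)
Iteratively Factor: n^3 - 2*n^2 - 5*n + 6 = (n + 2)*(n^2 - 4*n + 3) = (n - 1)*(n + 2)*(n - 3)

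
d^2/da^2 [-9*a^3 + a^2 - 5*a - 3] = 2 - 54*a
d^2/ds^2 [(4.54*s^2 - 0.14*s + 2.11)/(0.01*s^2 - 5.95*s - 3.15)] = (-4.33680868994202e-19*s^4 + 0.540232*s^3 + 0.85932600000001*s^2 - 0.779730000000038*s + 244.87568)/(1.0e-6*s^6 - 0.001785*s^5 + 1.06113*s^4 - 209.520325*s^3 - 334.25595*s^2 - 177.116625*s - 31.255875)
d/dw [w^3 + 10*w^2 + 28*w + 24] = 3*w^2 + 20*w + 28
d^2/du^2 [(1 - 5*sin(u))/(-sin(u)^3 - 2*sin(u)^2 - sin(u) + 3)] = (-20*sin(u)^7 - 21*sin(u)^6 + 52*sin(u)^5 - 119*sin(u)^4 - 149*sin(u)^3 + 160*sin(u)^2 + 108*sin(u) + 16)/(sin(u)^3 + 2*sin(u)^2 + sin(u) - 3)^3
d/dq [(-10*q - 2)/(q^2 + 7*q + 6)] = 2*(5*q^2 + 2*q - 23)/(q^4 + 14*q^3 + 61*q^2 + 84*q + 36)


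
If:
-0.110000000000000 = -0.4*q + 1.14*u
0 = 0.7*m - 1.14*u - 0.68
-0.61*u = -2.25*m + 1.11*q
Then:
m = 29.01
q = 49.35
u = 17.22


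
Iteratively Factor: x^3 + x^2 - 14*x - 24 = (x + 2)*(x^2 - x - 12) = (x - 4)*(x + 2)*(x + 3)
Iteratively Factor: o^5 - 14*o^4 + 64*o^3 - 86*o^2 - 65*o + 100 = (o - 5)*(o^4 - 9*o^3 + 19*o^2 + 9*o - 20) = (o - 5)*(o - 4)*(o^3 - 5*o^2 - o + 5) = (o - 5)*(o - 4)*(o + 1)*(o^2 - 6*o + 5) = (o - 5)*(o - 4)*(o - 1)*(o + 1)*(o - 5)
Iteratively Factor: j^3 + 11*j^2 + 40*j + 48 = (j + 4)*(j^2 + 7*j + 12) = (j + 4)^2*(j + 3)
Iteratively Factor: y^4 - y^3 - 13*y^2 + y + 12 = (y + 3)*(y^3 - 4*y^2 - y + 4) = (y - 4)*(y + 3)*(y^2 - 1) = (y - 4)*(y - 1)*(y + 3)*(y + 1)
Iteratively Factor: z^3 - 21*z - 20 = (z - 5)*(z^2 + 5*z + 4) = (z - 5)*(z + 1)*(z + 4)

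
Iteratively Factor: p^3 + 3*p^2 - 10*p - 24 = (p + 2)*(p^2 + p - 12) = (p - 3)*(p + 2)*(p + 4)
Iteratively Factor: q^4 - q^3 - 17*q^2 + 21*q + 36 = (q - 3)*(q^3 + 2*q^2 - 11*q - 12) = (q - 3)*(q + 1)*(q^2 + q - 12) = (q - 3)*(q + 1)*(q + 4)*(q - 3)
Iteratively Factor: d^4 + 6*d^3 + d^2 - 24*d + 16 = (d + 4)*(d^3 + 2*d^2 - 7*d + 4) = (d + 4)^2*(d^2 - 2*d + 1) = (d - 1)*(d + 4)^2*(d - 1)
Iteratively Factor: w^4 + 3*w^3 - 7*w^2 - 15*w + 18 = (w + 3)*(w^3 - 7*w + 6) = (w - 1)*(w + 3)*(w^2 + w - 6) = (w - 1)*(w + 3)^2*(w - 2)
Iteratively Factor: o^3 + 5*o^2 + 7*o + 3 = (o + 1)*(o^2 + 4*o + 3) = (o + 1)*(o + 3)*(o + 1)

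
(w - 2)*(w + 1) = w^2 - w - 2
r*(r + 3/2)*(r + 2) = r^3 + 7*r^2/2 + 3*r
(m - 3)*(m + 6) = m^2 + 3*m - 18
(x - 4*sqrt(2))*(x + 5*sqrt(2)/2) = x^2 - 3*sqrt(2)*x/2 - 20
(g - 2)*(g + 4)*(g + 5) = g^3 + 7*g^2 + 2*g - 40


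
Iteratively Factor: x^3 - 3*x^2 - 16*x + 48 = (x - 3)*(x^2 - 16) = (x - 4)*(x - 3)*(x + 4)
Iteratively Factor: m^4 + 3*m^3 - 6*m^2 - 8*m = (m + 4)*(m^3 - m^2 - 2*m) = m*(m + 4)*(m^2 - m - 2) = m*(m - 2)*(m + 4)*(m + 1)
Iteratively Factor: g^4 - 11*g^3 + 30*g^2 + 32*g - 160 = (g - 4)*(g^3 - 7*g^2 + 2*g + 40) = (g - 4)*(g + 2)*(g^2 - 9*g + 20) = (g - 5)*(g - 4)*(g + 2)*(g - 4)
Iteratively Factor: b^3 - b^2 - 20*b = (b + 4)*(b^2 - 5*b) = (b - 5)*(b + 4)*(b)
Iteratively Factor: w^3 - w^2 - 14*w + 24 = (w - 3)*(w^2 + 2*w - 8) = (w - 3)*(w + 4)*(w - 2)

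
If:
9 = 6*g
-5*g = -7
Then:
No Solution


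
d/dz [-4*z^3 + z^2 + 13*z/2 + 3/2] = -12*z^2 + 2*z + 13/2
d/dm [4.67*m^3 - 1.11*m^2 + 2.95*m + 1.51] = 14.01*m^2 - 2.22*m + 2.95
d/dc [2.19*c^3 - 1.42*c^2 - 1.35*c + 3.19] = 6.57*c^2 - 2.84*c - 1.35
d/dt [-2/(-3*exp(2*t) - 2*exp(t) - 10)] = (-12*exp(t) - 4)*exp(t)/(3*exp(2*t) + 2*exp(t) + 10)^2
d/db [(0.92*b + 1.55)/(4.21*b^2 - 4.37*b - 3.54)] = (-3.8732*b^2 - 13.051*b + 3.5167)/(17.7241*b^4 - 36.7954*b^3 - 10.7099*b^2 + 30.9396*b + 12.5316)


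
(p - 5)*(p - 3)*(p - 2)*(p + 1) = p^4 - 9*p^3 + 21*p^2 + p - 30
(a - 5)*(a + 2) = a^2 - 3*a - 10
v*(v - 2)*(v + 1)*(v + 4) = v^4 + 3*v^3 - 6*v^2 - 8*v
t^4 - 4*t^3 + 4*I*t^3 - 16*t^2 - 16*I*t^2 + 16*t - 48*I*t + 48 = (t - 6)*(t + 2)*(t + 2*I)^2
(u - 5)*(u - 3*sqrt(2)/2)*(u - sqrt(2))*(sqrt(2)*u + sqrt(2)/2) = sqrt(2)*u^4 - 9*sqrt(2)*u^3/2 - 5*u^3 + sqrt(2)*u^2/2 + 45*u^2/2 - 27*sqrt(2)*u/2 + 25*u/2 - 15*sqrt(2)/2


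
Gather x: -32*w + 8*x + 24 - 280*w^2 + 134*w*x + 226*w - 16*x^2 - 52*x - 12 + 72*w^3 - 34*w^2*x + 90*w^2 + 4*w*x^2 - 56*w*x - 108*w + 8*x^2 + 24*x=72*w^3 - 190*w^2 + 86*w + x^2*(4*w - 8) + x*(-34*w^2 + 78*w - 20) + 12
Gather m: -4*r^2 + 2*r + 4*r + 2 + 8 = -4*r^2 + 6*r + 10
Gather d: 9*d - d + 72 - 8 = 8*d + 64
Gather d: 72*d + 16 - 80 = 72*d - 64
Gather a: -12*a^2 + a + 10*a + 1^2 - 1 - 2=-12*a^2 + 11*a - 2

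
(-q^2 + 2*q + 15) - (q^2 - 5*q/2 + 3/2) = -2*q^2 + 9*q/2 + 27/2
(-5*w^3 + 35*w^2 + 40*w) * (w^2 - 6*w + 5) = -5*w^5 + 65*w^4 - 195*w^3 - 65*w^2 + 200*w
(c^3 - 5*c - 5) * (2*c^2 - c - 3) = 2*c^5 - c^4 - 13*c^3 - 5*c^2 + 20*c + 15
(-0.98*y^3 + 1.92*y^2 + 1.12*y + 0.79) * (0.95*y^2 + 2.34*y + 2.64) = -0.931*y^5 - 0.4692*y^4 + 2.9696*y^3 + 8.4401*y^2 + 4.8054*y + 2.0856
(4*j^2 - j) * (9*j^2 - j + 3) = 36*j^4 - 13*j^3 + 13*j^2 - 3*j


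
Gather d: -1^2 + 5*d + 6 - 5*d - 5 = 0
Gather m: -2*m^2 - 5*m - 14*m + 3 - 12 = -2*m^2 - 19*m - 9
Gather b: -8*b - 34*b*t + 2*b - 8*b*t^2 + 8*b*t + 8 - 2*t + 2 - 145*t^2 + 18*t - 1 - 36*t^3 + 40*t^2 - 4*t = b*(-8*t^2 - 26*t - 6) - 36*t^3 - 105*t^2 + 12*t + 9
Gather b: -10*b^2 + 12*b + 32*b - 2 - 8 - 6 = -10*b^2 + 44*b - 16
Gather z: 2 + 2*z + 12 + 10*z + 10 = 12*z + 24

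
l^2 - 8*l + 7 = (l - 7)*(l - 1)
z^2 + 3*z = z*(z + 3)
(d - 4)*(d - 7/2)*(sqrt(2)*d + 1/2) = sqrt(2)*d^3 - 15*sqrt(2)*d^2/2 + d^2/2 - 15*d/4 + 14*sqrt(2)*d + 7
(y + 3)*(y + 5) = y^2 + 8*y + 15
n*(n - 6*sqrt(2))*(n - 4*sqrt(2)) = n^3 - 10*sqrt(2)*n^2 + 48*n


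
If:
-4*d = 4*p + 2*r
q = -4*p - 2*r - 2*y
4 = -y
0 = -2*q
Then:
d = -2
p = 2 - r/2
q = 0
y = -4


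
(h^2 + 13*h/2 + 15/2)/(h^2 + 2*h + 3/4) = 2*(h + 5)/(2*h + 1)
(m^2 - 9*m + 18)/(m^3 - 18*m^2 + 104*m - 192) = (m - 3)/(m^2 - 12*m + 32)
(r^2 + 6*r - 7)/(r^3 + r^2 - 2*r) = (r + 7)/(r*(r + 2))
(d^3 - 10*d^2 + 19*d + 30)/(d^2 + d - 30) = (d^2 - 5*d - 6)/(d + 6)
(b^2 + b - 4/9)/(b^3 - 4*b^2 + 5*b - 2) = (b^2 + b - 4/9)/(b^3 - 4*b^2 + 5*b - 2)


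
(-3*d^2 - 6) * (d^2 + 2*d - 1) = -3*d^4 - 6*d^3 - 3*d^2 - 12*d + 6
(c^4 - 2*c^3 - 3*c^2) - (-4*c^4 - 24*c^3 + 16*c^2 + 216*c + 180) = 5*c^4 + 22*c^3 - 19*c^2 - 216*c - 180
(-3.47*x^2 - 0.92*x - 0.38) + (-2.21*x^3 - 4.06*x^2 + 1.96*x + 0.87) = -2.21*x^3 - 7.53*x^2 + 1.04*x + 0.49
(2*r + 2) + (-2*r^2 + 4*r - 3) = -2*r^2 + 6*r - 1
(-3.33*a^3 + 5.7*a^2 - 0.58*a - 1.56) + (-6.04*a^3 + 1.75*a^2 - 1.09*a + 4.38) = -9.37*a^3 + 7.45*a^2 - 1.67*a + 2.82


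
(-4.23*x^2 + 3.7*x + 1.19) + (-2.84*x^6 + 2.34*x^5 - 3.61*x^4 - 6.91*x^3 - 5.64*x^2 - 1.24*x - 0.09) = -2.84*x^6 + 2.34*x^5 - 3.61*x^4 - 6.91*x^3 - 9.87*x^2 + 2.46*x + 1.1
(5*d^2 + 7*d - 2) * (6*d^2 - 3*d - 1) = 30*d^4 + 27*d^3 - 38*d^2 - d + 2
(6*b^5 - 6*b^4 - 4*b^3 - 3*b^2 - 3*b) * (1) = 6*b^5 - 6*b^4 - 4*b^3 - 3*b^2 - 3*b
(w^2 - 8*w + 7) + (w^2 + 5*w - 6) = 2*w^2 - 3*w + 1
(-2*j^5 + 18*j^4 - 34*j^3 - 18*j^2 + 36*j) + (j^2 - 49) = -2*j^5 + 18*j^4 - 34*j^3 - 17*j^2 + 36*j - 49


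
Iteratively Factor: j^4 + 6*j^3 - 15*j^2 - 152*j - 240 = (j + 3)*(j^3 + 3*j^2 - 24*j - 80) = (j + 3)*(j + 4)*(j^2 - j - 20) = (j - 5)*(j + 3)*(j + 4)*(j + 4)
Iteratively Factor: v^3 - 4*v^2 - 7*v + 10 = (v - 1)*(v^2 - 3*v - 10) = (v - 1)*(v + 2)*(v - 5)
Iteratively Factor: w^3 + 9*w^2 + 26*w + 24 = (w + 4)*(w^2 + 5*w + 6) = (w + 3)*(w + 4)*(w + 2)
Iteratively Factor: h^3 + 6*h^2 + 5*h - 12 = (h - 1)*(h^2 + 7*h + 12) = (h - 1)*(h + 4)*(h + 3)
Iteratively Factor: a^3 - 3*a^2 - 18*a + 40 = (a - 2)*(a^2 - a - 20) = (a - 5)*(a - 2)*(a + 4)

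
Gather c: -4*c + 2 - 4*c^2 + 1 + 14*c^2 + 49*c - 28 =10*c^2 + 45*c - 25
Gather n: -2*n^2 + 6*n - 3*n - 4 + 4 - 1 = -2*n^2 + 3*n - 1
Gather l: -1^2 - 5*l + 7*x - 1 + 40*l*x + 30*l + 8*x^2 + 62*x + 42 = l*(40*x + 25) + 8*x^2 + 69*x + 40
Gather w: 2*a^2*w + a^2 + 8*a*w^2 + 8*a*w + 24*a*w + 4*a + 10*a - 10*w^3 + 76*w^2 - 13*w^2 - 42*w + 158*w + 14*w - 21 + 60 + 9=a^2 + 14*a - 10*w^3 + w^2*(8*a + 63) + w*(2*a^2 + 32*a + 130) + 48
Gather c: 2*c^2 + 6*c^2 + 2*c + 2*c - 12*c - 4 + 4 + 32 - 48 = 8*c^2 - 8*c - 16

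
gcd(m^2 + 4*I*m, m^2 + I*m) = m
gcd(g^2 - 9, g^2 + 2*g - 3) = g + 3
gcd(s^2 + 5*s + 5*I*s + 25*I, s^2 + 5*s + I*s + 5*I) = s + 5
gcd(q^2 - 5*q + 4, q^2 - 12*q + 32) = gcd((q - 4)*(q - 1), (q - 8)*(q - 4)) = q - 4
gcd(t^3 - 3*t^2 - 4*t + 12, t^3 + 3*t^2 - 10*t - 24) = t^2 - t - 6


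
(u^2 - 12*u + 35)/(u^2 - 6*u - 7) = (u - 5)/(u + 1)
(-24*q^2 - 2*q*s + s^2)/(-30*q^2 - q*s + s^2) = (4*q + s)/(5*q + s)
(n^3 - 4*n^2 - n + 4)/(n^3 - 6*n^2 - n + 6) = (n - 4)/(n - 6)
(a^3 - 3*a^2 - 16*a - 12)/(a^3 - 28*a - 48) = (a + 1)/(a + 4)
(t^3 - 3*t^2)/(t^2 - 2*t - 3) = t^2/(t + 1)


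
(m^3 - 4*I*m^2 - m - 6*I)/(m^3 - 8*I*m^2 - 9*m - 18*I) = (m - 2*I)/(m - 6*I)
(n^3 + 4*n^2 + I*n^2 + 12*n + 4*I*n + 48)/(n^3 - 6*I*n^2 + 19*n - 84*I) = (n + 4)/(n - 7*I)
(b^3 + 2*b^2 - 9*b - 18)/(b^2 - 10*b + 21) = (b^2 + 5*b + 6)/(b - 7)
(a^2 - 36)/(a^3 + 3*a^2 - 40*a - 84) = (a + 6)/(a^2 + 9*a + 14)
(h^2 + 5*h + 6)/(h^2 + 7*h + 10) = (h + 3)/(h + 5)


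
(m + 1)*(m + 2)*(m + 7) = m^3 + 10*m^2 + 23*m + 14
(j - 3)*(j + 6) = j^2 + 3*j - 18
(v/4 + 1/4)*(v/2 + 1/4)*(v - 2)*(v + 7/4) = v^4/8 + 5*v^3/32 - 27*v^2/64 - 43*v/64 - 7/32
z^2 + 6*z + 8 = (z + 2)*(z + 4)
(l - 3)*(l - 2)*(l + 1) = l^3 - 4*l^2 + l + 6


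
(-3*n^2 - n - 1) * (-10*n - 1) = 30*n^3 + 13*n^2 + 11*n + 1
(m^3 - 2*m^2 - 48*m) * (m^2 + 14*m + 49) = m^5 + 12*m^4 - 27*m^3 - 770*m^2 - 2352*m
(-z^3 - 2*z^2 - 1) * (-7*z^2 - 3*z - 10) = 7*z^5 + 17*z^4 + 16*z^3 + 27*z^2 + 3*z + 10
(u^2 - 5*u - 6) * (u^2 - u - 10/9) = u^4 - 6*u^3 - 19*u^2/9 + 104*u/9 + 20/3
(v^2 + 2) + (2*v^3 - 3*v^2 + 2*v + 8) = 2*v^3 - 2*v^2 + 2*v + 10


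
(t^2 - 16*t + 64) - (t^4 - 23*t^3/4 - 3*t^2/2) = -t^4 + 23*t^3/4 + 5*t^2/2 - 16*t + 64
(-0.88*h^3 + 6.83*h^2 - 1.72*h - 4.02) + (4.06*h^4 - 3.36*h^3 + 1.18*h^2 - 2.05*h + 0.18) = 4.06*h^4 - 4.24*h^3 + 8.01*h^2 - 3.77*h - 3.84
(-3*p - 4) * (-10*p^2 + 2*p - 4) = 30*p^3 + 34*p^2 + 4*p + 16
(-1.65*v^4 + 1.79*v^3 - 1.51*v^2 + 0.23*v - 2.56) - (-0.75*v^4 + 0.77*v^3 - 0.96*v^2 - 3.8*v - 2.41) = -0.9*v^4 + 1.02*v^3 - 0.55*v^2 + 4.03*v - 0.15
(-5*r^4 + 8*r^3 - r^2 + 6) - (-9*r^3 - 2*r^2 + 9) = -5*r^4 + 17*r^3 + r^2 - 3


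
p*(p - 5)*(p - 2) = p^3 - 7*p^2 + 10*p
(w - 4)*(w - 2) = w^2 - 6*w + 8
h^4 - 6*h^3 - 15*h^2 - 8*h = h*(h - 8)*(h + 1)^2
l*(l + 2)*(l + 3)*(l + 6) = l^4 + 11*l^3 + 36*l^2 + 36*l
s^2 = s^2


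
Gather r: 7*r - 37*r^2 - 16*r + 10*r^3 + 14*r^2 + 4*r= 10*r^3 - 23*r^2 - 5*r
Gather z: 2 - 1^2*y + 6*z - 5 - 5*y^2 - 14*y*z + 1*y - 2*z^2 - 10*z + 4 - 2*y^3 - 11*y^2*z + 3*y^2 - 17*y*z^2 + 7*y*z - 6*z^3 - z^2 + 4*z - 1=-2*y^3 - 2*y^2 - 6*z^3 + z^2*(-17*y - 3) + z*(-11*y^2 - 7*y)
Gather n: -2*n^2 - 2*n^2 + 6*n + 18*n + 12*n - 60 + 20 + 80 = -4*n^2 + 36*n + 40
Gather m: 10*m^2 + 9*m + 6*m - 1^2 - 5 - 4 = 10*m^2 + 15*m - 10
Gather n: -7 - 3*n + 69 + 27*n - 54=24*n + 8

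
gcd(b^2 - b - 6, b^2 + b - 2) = b + 2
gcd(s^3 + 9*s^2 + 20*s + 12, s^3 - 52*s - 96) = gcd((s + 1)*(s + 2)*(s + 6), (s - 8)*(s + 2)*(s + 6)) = s^2 + 8*s + 12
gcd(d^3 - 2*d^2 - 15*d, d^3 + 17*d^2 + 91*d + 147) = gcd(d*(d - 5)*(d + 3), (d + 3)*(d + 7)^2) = d + 3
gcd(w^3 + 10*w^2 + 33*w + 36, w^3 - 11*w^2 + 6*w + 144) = w + 3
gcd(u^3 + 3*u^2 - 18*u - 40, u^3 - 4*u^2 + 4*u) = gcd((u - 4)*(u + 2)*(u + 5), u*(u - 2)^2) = 1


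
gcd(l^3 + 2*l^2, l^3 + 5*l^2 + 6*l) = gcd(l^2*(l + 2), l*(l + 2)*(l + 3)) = l^2 + 2*l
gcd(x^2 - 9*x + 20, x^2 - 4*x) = x - 4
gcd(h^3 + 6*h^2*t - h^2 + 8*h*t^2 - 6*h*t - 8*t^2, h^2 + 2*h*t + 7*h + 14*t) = h + 2*t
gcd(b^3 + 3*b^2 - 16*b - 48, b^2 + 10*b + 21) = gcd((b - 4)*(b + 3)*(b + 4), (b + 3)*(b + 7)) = b + 3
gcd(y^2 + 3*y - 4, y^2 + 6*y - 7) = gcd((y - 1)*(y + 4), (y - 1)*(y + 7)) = y - 1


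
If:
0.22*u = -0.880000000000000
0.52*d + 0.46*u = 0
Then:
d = 3.54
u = -4.00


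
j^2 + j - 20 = (j - 4)*(j + 5)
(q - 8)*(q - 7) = q^2 - 15*q + 56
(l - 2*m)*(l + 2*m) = l^2 - 4*m^2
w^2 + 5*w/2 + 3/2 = (w + 1)*(w + 3/2)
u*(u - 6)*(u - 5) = u^3 - 11*u^2 + 30*u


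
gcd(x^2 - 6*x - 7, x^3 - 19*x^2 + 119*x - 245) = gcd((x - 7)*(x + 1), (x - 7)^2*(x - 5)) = x - 7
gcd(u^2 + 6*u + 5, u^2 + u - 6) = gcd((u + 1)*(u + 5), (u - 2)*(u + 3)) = 1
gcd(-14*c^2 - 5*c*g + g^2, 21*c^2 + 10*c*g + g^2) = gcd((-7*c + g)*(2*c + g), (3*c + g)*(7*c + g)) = 1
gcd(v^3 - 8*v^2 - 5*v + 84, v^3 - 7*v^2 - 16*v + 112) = v^2 - 11*v + 28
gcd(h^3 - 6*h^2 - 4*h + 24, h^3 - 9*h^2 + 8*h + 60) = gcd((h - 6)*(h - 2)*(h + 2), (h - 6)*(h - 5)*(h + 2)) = h^2 - 4*h - 12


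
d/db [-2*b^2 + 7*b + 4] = 7 - 4*b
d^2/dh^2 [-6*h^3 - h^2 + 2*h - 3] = -36*h - 2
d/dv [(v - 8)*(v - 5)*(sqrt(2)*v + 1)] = 3*sqrt(2)*v^2 - 26*sqrt(2)*v + 2*v - 13 + 40*sqrt(2)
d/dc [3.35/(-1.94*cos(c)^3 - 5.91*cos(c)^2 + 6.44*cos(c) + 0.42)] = (-19.497*cos(c)^2 - 39.597*cos(c) + 21.574)*sin(c)/(1.94*cos(c)^3 + 5.91*cos(c)^2 - 6.44*cos(c) - 0.42)^2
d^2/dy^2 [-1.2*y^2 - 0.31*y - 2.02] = -2.40000000000000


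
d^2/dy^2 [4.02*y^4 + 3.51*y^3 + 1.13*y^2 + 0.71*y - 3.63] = 48.24*y^2 + 21.06*y + 2.26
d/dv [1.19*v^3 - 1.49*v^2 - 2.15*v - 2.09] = 3.57*v^2 - 2.98*v - 2.15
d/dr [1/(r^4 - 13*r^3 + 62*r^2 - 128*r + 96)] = (-4*r^3 + 39*r^2 - 124*r + 128)/(r^4 - 13*r^3 + 62*r^2 - 128*r + 96)^2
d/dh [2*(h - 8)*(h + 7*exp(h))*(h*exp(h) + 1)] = 2*(h - 8)*(h + 1)*(h + 7*exp(h))*exp(h) + 2*(h - 8)*(h*exp(h) + 1)*(7*exp(h) + 1) + 2*(h + 7*exp(h))*(h*exp(h) + 1)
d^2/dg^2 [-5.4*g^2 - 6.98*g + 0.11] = -10.8000000000000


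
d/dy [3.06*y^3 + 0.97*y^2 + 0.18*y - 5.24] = 9.18*y^2 + 1.94*y + 0.18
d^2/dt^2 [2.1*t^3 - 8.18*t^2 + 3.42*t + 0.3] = 12.6*t - 16.36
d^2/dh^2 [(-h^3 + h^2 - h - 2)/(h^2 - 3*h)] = 2*(-7*h^3 - 6*h^2 + 18*h - 18)/(h^3*(h^3 - 9*h^2 + 27*h - 27))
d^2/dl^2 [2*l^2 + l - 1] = 4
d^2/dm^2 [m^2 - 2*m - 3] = 2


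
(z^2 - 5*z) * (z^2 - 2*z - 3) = z^4 - 7*z^3 + 7*z^2 + 15*z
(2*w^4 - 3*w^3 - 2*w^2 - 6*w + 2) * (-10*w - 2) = -20*w^5 + 26*w^4 + 26*w^3 + 64*w^2 - 8*w - 4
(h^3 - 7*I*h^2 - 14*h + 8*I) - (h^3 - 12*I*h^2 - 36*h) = 5*I*h^2 + 22*h + 8*I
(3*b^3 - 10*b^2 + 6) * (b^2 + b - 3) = 3*b^5 - 7*b^4 - 19*b^3 + 36*b^2 + 6*b - 18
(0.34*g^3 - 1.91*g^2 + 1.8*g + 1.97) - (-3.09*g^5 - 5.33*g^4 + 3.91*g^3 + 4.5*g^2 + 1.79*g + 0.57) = 3.09*g^5 + 5.33*g^4 - 3.57*g^3 - 6.41*g^2 + 0.01*g + 1.4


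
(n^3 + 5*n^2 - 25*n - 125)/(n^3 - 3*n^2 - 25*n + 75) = (n + 5)/(n - 3)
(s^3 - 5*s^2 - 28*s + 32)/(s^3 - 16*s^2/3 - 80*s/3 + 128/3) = 3*(s - 1)/(3*s - 4)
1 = 1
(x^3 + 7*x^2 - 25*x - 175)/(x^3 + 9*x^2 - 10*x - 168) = (x^2 - 25)/(x^2 + 2*x - 24)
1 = 1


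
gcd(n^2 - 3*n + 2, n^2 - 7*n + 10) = n - 2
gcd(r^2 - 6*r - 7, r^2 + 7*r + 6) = r + 1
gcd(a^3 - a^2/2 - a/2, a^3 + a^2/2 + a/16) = a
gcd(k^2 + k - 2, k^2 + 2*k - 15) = 1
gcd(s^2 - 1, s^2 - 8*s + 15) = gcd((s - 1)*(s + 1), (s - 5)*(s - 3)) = 1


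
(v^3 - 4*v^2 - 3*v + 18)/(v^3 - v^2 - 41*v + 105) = (v^2 - v - 6)/(v^2 + 2*v - 35)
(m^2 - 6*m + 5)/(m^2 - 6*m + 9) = (m^2 - 6*m + 5)/(m^2 - 6*m + 9)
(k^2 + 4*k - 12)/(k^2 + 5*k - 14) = (k + 6)/(k + 7)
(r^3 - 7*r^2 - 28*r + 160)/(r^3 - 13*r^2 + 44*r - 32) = (r + 5)/(r - 1)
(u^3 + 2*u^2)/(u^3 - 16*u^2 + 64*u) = u*(u + 2)/(u^2 - 16*u + 64)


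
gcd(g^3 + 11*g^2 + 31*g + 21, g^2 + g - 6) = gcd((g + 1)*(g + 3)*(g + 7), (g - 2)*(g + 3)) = g + 3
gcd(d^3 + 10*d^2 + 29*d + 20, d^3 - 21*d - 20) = d^2 + 5*d + 4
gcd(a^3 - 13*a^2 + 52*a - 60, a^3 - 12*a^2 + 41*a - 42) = a - 2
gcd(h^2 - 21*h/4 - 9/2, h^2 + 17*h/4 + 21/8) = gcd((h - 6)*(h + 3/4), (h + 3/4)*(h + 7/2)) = h + 3/4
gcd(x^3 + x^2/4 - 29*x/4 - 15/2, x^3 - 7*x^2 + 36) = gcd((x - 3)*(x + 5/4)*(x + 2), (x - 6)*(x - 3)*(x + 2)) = x^2 - x - 6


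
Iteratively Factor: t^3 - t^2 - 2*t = (t)*(t^2 - t - 2) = t*(t + 1)*(t - 2)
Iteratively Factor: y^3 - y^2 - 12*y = (y + 3)*(y^2 - 4*y) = y*(y + 3)*(y - 4)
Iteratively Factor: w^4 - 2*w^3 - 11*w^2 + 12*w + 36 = (w - 3)*(w^3 + w^2 - 8*w - 12) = (w - 3)*(w + 2)*(w^2 - w - 6) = (w - 3)*(w + 2)^2*(w - 3)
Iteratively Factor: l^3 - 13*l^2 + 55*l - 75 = (l - 5)*(l^2 - 8*l + 15) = (l - 5)^2*(l - 3)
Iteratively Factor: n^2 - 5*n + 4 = (n - 1)*(n - 4)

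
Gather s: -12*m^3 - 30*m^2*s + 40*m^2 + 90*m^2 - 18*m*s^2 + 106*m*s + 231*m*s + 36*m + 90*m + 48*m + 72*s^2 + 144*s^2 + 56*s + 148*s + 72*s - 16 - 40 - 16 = -12*m^3 + 130*m^2 + 174*m + s^2*(216 - 18*m) + s*(-30*m^2 + 337*m + 276) - 72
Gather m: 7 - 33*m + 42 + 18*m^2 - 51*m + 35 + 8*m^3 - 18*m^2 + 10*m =8*m^3 - 74*m + 84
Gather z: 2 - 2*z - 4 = -2*z - 2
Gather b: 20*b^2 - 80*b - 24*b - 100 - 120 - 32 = 20*b^2 - 104*b - 252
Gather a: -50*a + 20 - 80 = -50*a - 60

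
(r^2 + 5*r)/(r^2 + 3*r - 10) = r/(r - 2)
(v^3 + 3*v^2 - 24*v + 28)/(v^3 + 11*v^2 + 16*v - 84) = (v - 2)/(v + 6)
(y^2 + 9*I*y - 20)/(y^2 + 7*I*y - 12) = (y + 5*I)/(y + 3*I)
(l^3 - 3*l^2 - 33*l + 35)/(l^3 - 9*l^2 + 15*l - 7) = (l + 5)/(l - 1)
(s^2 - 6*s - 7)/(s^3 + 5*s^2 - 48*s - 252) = (s + 1)/(s^2 + 12*s + 36)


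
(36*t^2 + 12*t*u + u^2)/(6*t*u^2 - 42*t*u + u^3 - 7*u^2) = (6*t + u)/(u*(u - 7))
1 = 1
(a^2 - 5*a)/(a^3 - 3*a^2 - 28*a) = (5 - a)/(-a^2 + 3*a + 28)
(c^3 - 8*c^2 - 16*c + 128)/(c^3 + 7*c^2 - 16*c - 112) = (c - 8)/(c + 7)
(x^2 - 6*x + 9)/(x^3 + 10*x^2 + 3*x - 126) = (x - 3)/(x^2 + 13*x + 42)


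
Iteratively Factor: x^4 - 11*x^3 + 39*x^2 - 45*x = (x - 3)*(x^3 - 8*x^2 + 15*x) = (x - 5)*(x - 3)*(x^2 - 3*x) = (x - 5)*(x - 3)^2*(x)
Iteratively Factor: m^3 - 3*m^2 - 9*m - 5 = (m + 1)*(m^2 - 4*m - 5) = (m + 1)^2*(m - 5)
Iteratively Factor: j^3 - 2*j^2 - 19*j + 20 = (j + 4)*(j^2 - 6*j + 5) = (j - 1)*(j + 4)*(j - 5)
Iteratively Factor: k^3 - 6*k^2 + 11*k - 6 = (k - 2)*(k^2 - 4*k + 3) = (k - 2)*(k - 1)*(k - 3)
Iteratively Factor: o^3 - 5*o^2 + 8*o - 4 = (o - 2)*(o^2 - 3*o + 2) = (o - 2)*(o - 1)*(o - 2)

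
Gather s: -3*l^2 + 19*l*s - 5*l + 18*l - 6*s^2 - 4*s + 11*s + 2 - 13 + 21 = -3*l^2 + 13*l - 6*s^2 + s*(19*l + 7) + 10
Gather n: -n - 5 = -n - 5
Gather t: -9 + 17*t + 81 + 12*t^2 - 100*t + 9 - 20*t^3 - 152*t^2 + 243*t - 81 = -20*t^3 - 140*t^2 + 160*t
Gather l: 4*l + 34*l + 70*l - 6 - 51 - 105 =108*l - 162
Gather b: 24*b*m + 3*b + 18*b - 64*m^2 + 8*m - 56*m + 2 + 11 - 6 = b*(24*m + 21) - 64*m^2 - 48*m + 7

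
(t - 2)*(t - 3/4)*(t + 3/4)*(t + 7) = t^4 + 5*t^3 - 233*t^2/16 - 45*t/16 + 63/8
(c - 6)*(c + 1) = c^2 - 5*c - 6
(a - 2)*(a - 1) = a^2 - 3*a + 2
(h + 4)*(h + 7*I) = h^2 + 4*h + 7*I*h + 28*I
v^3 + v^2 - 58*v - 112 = (v - 8)*(v + 2)*(v + 7)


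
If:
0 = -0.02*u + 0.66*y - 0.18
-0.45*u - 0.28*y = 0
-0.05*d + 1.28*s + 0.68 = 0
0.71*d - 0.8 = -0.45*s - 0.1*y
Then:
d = 1.39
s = -0.48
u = -0.17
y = 0.27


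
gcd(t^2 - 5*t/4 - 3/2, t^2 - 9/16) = t + 3/4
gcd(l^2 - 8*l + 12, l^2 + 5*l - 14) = l - 2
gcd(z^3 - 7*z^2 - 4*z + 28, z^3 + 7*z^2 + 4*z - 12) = z + 2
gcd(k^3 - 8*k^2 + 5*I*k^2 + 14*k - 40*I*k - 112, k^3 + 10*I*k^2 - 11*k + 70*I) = k^2 + 5*I*k + 14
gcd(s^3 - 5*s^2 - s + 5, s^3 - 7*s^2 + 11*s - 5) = s^2 - 6*s + 5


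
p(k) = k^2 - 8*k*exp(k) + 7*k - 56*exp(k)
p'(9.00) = -1101994.41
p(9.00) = -1037050.74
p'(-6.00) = -5.04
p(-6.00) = -6.02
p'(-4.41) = -2.17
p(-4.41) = -11.67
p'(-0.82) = -19.94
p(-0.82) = -26.84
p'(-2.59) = -1.43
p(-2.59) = -14.07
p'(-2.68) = -1.28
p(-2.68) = -13.95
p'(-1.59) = -6.64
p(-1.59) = -17.43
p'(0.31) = -83.02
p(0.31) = -77.47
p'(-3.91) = -1.48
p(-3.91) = -12.58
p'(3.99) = -5169.96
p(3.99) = -4708.66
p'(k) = -8*k*exp(k) + 2*k - 64*exp(k) + 7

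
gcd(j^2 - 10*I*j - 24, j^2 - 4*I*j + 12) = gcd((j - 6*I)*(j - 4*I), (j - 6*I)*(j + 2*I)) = j - 6*I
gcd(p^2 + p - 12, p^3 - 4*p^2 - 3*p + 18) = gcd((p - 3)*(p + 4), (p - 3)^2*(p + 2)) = p - 3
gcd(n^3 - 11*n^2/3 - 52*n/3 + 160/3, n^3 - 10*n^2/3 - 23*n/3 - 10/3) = n - 5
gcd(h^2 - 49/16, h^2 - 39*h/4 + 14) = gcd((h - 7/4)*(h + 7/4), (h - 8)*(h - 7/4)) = h - 7/4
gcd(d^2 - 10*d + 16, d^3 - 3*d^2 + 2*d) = d - 2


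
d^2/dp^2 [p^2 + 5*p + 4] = 2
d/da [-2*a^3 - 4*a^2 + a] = -6*a^2 - 8*a + 1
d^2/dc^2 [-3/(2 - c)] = 6/(c - 2)^3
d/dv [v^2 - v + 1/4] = 2*v - 1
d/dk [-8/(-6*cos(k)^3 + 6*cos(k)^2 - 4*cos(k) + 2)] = 4*(9*cos(k)^2 - 6*cos(k) + 2)*sin(k)/(3*cos(k)^3 - 3*cos(k)^2 + 2*cos(k) - 1)^2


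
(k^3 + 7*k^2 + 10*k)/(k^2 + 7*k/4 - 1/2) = 4*k*(k + 5)/(4*k - 1)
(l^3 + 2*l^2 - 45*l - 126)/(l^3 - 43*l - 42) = (l + 3)/(l + 1)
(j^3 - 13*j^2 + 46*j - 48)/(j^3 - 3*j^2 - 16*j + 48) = (j^2 - 10*j + 16)/(j^2 - 16)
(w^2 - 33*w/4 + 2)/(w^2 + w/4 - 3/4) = (4*w^2 - 33*w + 8)/(4*w^2 + w - 3)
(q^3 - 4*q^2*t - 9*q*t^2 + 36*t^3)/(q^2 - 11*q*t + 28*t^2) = (q^2 - 9*t^2)/(q - 7*t)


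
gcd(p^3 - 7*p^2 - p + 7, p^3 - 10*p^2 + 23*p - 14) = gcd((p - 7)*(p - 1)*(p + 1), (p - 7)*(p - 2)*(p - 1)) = p^2 - 8*p + 7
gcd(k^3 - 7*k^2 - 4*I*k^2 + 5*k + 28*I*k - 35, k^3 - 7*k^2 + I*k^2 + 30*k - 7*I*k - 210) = k^2 + k*(-7 - 5*I) + 35*I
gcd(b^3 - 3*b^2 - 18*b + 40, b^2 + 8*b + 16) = b + 4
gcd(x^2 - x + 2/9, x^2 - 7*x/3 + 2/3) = x - 1/3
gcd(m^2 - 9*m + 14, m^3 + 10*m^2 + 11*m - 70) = m - 2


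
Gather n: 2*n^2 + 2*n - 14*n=2*n^2 - 12*n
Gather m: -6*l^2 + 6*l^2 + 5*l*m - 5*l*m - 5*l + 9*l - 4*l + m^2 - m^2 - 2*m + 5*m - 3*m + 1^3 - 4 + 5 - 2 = 0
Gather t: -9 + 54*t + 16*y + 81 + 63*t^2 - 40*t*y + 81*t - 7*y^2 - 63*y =63*t^2 + t*(135 - 40*y) - 7*y^2 - 47*y + 72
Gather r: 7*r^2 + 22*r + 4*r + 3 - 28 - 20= 7*r^2 + 26*r - 45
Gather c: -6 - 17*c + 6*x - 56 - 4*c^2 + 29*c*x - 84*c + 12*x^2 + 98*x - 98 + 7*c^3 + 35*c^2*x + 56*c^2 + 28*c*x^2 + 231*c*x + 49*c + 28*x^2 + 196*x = 7*c^3 + c^2*(35*x + 52) + c*(28*x^2 + 260*x - 52) + 40*x^2 + 300*x - 160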